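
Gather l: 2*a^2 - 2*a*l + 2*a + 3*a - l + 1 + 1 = 2*a^2 + 5*a + l*(-2*a - 1) + 2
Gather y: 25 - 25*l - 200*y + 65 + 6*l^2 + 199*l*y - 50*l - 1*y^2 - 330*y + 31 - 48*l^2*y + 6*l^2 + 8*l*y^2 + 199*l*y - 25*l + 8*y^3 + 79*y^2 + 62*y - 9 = 12*l^2 - 100*l + 8*y^3 + y^2*(8*l + 78) + y*(-48*l^2 + 398*l - 468) + 112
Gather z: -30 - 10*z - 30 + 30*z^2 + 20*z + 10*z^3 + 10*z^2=10*z^3 + 40*z^2 + 10*z - 60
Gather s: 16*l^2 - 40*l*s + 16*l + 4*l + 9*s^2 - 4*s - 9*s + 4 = 16*l^2 + 20*l + 9*s^2 + s*(-40*l - 13) + 4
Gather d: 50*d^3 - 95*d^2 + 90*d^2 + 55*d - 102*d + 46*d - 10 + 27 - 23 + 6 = 50*d^3 - 5*d^2 - d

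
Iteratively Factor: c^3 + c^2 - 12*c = (c + 4)*(c^2 - 3*c) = c*(c + 4)*(c - 3)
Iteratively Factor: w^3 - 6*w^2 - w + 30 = (w - 5)*(w^2 - w - 6) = (w - 5)*(w + 2)*(w - 3)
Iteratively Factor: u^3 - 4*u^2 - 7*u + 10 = (u - 1)*(u^2 - 3*u - 10) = (u - 1)*(u + 2)*(u - 5)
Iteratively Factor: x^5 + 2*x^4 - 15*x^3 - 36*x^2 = (x - 4)*(x^4 + 6*x^3 + 9*x^2) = (x - 4)*(x + 3)*(x^3 + 3*x^2) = x*(x - 4)*(x + 3)*(x^2 + 3*x) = x^2*(x - 4)*(x + 3)*(x + 3)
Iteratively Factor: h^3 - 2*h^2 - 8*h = (h)*(h^2 - 2*h - 8) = h*(h + 2)*(h - 4)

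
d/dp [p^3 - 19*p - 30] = 3*p^2 - 19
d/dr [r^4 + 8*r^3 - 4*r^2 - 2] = 4*r*(r^2 + 6*r - 2)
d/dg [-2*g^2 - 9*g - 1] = -4*g - 9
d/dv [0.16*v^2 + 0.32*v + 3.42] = 0.32*v + 0.32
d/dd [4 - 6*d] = -6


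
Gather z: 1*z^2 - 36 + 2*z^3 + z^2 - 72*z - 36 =2*z^3 + 2*z^2 - 72*z - 72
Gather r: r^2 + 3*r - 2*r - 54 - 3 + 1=r^2 + r - 56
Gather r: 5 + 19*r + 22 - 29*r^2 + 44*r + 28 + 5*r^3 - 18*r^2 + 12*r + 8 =5*r^3 - 47*r^2 + 75*r + 63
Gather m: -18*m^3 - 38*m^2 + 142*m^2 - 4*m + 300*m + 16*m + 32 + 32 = -18*m^3 + 104*m^2 + 312*m + 64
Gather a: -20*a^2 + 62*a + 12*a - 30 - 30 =-20*a^2 + 74*a - 60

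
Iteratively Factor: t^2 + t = (t)*(t + 1)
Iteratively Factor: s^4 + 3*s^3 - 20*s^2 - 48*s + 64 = (s - 4)*(s^3 + 7*s^2 + 8*s - 16) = (s - 4)*(s + 4)*(s^2 + 3*s - 4) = (s - 4)*(s - 1)*(s + 4)*(s + 4)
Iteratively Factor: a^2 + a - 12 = (a - 3)*(a + 4)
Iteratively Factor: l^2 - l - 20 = (l - 5)*(l + 4)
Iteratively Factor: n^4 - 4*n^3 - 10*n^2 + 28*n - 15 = (n - 1)*(n^3 - 3*n^2 - 13*n + 15) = (n - 5)*(n - 1)*(n^2 + 2*n - 3) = (n - 5)*(n - 1)^2*(n + 3)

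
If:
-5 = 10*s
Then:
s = -1/2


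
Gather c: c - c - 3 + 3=0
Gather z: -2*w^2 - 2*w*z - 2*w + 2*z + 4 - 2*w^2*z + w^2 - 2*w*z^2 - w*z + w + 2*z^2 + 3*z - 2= -w^2 - w + z^2*(2 - 2*w) + z*(-2*w^2 - 3*w + 5) + 2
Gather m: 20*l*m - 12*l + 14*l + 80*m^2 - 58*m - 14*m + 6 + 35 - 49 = 2*l + 80*m^2 + m*(20*l - 72) - 8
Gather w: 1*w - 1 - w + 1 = 0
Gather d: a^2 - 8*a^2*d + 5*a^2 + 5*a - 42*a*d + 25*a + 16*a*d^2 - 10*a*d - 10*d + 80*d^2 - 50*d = 6*a^2 + 30*a + d^2*(16*a + 80) + d*(-8*a^2 - 52*a - 60)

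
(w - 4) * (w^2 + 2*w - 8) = w^3 - 2*w^2 - 16*w + 32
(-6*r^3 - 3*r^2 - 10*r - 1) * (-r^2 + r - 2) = 6*r^5 - 3*r^4 + 19*r^3 - 3*r^2 + 19*r + 2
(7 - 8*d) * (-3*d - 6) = 24*d^2 + 27*d - 42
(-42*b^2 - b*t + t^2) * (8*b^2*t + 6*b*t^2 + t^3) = -336*b^4*t - 260*b^3*t^2 - 40*b^2*t^3 + 5*b*t^4 + t^5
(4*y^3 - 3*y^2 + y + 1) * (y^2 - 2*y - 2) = 4*y^5 - 11*y^4 - y^3 + 5*y^2 - 4*y - 2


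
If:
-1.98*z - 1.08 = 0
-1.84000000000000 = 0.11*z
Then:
No Solution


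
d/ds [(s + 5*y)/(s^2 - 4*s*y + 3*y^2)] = (s^2 - 4*s*y + 3*y^2 - 2*(s - 2*y)*(s + 5*y))/(s^2 - 4*s*y + 3*y^2)^2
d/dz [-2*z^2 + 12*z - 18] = 12 - 4*z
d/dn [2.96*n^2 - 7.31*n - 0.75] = 5.92*n - 7.31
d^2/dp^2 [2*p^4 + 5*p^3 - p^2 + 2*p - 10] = 24*p^2 + 30*p - 2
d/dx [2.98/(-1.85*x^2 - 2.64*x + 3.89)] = (11.026*x + 7.8672)/(1.85*x^2 + 2.64*x - 3.89)^2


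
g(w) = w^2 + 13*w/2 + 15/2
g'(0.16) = 6.82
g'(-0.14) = 6.22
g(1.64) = 20.85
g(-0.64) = 3.75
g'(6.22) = 18.94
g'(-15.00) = -23.50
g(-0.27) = 5.82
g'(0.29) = 7.08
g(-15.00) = 135.00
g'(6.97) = 20.44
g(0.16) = 8.57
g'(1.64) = 9.78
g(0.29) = 9.47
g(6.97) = 101.39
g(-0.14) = 6.61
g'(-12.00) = -17.50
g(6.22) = 86.62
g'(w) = 2*w + 13/2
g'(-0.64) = 5.22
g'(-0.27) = 5.96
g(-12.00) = 73.50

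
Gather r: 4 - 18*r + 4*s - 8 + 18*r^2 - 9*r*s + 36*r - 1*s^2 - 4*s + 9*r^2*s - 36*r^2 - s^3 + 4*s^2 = r^2*(9*s - 18) + r*(18 - 9*s) - s^3 + 3*s^2 - 4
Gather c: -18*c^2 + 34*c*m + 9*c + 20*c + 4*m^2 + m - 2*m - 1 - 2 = -18*c^2 + c*(34*m + 29) + 4*m^2 - m - 3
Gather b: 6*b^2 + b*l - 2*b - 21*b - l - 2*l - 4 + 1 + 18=6*b^2 + b*(l - 23) - 3*l + 15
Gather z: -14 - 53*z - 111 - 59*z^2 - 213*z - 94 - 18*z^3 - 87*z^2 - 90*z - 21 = -18*z^3 - 146*z^2 - 356*z - 240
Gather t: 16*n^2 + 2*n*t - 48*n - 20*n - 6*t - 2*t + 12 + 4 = 16*n^2 - 68*n + t*(2*n - 8) + 16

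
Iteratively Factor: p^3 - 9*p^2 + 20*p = (p - 5)*(p^2 - 4*p) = (p - 5)*(p - 4)*(p)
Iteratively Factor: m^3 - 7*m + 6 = (m - 2)*(m^2 + 2*m - 3) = (m - 2)*(m - 1)*(m + 3)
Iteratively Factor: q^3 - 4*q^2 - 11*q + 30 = (q - 2)*(q^2 - 2*q - 15) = (q - 5)*(q - 2)*(q + 3)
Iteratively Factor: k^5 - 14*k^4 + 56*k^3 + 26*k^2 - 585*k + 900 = (k - 5)*(k^4 - 9*k^3 + 11*k^2 + 81*k - 180) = (k - 5)*(k + 3)*(k^3 - 12*k^2 + 47*k - 60) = (k - 5)*(k - 4)*(k + 3)*(k^2 - 8*k + 15) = (k - 5)^2*(k - 4)*(k + 3)*(k - 3)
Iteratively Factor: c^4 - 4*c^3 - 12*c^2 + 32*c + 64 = (c - 4)*(c^3 - 12*c - 16) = (c - 4)*(c + 2)*(c^2 - 2*c - 8) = (c - 4)^2*(c + 2)*(c + 2)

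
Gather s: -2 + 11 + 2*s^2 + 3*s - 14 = 2*s^2 + 3*s - 5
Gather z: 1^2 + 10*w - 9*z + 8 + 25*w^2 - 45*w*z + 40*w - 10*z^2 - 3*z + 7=25*w^2 + 50*w - 10*z^2 + z*(-45*w - 12) + 16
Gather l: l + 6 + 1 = l + 7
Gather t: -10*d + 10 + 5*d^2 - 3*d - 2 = 5*d^2 - 13*d + 8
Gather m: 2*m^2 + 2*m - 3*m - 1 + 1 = 2*m^2 - m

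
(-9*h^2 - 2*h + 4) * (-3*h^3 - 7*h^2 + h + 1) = 27*h^5 + 69*h^4 - 7*h^3 - 39*h^2 + 2*h + 4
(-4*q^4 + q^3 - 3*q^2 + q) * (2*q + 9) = -8*q^5 - 34*q^4 + 3*q^3 - 25*q^2 + 9*q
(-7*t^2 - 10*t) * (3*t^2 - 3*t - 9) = -21*t^4 - 9*t^3 + 93*t^2 + 90*t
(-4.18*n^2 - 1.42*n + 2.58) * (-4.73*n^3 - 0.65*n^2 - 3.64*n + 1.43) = 19.7714*n^5 + 9.4336*n^4 + 3.9348*n^3 - 2.4856*n^2 - 11.4218*n + 3.6894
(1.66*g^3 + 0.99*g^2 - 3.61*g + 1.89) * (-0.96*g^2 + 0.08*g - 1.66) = -1.5936*g^5 - 0.8176*g^4 + 0.7892*g^3 - 3.7466*g^2 + 6.1438*g - 3.1374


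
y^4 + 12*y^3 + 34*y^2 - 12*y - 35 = (y - 1)*(y + 1)*(y + 5)*(y + 7)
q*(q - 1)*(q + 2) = q^3 + q^2 - 2*q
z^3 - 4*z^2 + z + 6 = (z - 3)*(z - 2)*(z + 1)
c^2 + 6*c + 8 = (c + 2)*(c + 4)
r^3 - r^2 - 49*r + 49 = (r - 7)*(r - 1)*(r + 7)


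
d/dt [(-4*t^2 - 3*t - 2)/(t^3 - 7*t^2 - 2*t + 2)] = (4*t^4 + 6*t^3 - 7*t^2 - 44*t - 10)/(t^6 - 14*t^5 + 45*t^4 + 32*t^3 - 24*t^2 - 8*t + 4)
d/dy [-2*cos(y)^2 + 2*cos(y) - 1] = -2*sin(y) + 2*sin(2*y)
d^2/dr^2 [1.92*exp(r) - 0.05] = 1.92*exp(r)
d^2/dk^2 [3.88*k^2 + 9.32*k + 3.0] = 7.76000000000000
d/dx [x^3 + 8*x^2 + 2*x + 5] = 3*x^2 + 16*x + 2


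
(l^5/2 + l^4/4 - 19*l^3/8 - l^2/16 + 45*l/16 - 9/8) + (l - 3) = l^5/2 + l^4/4 - 19*l^3/8 - l^2/16 + 61*l/16 - 33/8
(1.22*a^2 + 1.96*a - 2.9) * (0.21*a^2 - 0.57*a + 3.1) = 0.2562*a^4 - 0.2838*a^3 + 2.0558*a^2 + 7.729*a - 8.99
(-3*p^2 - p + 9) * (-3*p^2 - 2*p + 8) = 9*p^4 + 9*p^3 - 49*p^2 - 26*p + 72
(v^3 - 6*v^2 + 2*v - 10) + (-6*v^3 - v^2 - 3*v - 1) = -5*v^3 - 7*v^2 - v - 11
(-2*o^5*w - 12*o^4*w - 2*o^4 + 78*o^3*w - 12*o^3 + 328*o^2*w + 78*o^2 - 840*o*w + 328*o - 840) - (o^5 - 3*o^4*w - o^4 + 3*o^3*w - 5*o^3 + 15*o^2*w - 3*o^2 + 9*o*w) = -2*o^5*w - o^5 - 9*o^4*w - o^4 + 75*o^3*w - 7*o^3 + 313*o^2*w + 81*o^2 - 849*o*w + 328*o - 840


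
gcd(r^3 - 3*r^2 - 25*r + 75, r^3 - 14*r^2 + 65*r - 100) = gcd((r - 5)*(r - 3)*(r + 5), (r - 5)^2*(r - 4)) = r - 5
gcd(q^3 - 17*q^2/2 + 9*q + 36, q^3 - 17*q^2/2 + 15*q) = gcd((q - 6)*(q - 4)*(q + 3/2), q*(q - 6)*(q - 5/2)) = q - 6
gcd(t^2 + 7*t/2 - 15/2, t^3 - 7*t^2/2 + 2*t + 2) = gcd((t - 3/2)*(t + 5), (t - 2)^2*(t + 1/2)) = 1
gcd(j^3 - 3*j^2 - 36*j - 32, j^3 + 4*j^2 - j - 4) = j^2 + 5*j + 4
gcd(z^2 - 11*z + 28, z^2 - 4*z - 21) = z - 7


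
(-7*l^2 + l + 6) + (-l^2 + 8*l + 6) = -8*l^2 + 9*l + 12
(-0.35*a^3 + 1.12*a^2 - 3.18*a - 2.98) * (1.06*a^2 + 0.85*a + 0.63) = -0.371*a^5 + 0.8897*a^4 - 2.6393*a^3 - 5.1562*a^2 - 4.5364*a - 1.8774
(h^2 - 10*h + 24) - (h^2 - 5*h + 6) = 18 - 5*h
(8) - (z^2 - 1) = 9 - z^2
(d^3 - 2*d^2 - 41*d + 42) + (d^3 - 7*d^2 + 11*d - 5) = 2*d^3 - 9*d^2 - 30*d + 37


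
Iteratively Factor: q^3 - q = (q)*(q^2 - 1) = q*(q - 1)*(q + 1)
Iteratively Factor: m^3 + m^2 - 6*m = (m - 2)*(m^2 + 3*m) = (m - 2)*(m + 3)*(m)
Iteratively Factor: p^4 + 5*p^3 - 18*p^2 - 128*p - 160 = (p + 4)*(p^3 + p^2 - 22*p - 40) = (p + 2)*(p + 4)*(p^2 - p - 20) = (p + 2)*(p + 4)^2*(p - 5)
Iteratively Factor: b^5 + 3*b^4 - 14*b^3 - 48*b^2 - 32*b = (b - 4)*(b^4 + 7*b^3 + 14*b^2 + 8*b) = (b - 4)*(b + 2)*(b^3 + 5*b^2 + 4*b) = b*(b - 4)*(b + 2)*(b^2 + 5*b + 4) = b*(b - 4)*(b + 2)*(b + 4)*(b + 1)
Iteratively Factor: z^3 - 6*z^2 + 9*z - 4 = (z - 1)*(z^2 - 5*z + 4) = (z - 1)^2*(z - 4)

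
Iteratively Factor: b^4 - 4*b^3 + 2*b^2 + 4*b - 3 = (b - 1)*(b^3 - 3*b^2 - b + 3) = (b - 3)*(b - 1)*(b^2 - 1) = (b - 3)*(b - 1)*(b + 1)*(b - 1)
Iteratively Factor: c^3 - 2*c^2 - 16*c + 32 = (c - 4)*(c^2 + 2*c - 8) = (c - 4)*(c + 4)*(c - 2)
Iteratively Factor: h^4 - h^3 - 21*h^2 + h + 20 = (h - 1)*(h^3 - 21*h - 20) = (h - 5)*(h - 1)*(h^2 + 5*h + 4) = (h - 5)*(h - 1)*(h + 1)*(h + 4)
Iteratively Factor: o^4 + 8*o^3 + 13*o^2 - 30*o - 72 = (o - 2)*(o^3 + 10*o^2 + 33*o + 36) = (o - 2)*(o + 3)*(o^2 + 7*o + 12) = (o - 2)*(o + 3)^2*(o + 4)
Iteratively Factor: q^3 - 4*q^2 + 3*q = (q)*(q^2 - 4*q + 3) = q*(q - 3)*(q - 1)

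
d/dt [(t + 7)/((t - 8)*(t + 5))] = (-t^2 - 14*t - 19)/(t^4 - 6*t^3 - 71*t^2 + 240*t + 1600)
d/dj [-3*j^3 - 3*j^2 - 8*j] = -9*j^2 - 6*j - 8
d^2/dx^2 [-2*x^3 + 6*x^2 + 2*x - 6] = 12 - 12*x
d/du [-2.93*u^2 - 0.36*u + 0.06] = -5.86*u - 0.36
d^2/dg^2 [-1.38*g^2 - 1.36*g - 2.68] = -2.76000000000000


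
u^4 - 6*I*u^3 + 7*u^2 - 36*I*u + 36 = (u - 6*I)*(u - 3*I)*(u + I)*(u + 2*I)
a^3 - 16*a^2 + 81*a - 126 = (a - 7)*(a - 6)*(a - 3)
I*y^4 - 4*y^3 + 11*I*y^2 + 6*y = y*(y - I)*(y + 6*I)*(I*y + 1)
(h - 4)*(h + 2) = h^2 - 2*h - 8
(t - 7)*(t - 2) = t^2 - 9*t + 14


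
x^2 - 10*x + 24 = (x - 6)*(x - 4)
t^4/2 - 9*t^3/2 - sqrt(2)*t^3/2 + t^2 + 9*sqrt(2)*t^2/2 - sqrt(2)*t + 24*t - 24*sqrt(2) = (t/2 + 1)*(t - 8)*(t - 3)*(t - sqrt(2))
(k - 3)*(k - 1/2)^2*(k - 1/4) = k^4 - 17*k^3/4 + 17*k^2/4 - 25*k/16 + 3/16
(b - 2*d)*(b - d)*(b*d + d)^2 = b^4*d^2 - 3*b^3*d^3 + 2*b^3*d^2 + 2*b^2*d^4 - 6*b^2*d^3 + b^2*d^2 + 4*b*d^4 - 3*b*d^3 + 2*d^4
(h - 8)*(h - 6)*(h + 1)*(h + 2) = h^4 - 11*h^3 + 8*h^2 + 116*h + 96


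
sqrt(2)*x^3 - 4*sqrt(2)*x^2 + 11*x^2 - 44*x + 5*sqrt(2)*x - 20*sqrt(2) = (x - 4)*(x + 5*sqrt(2))*(sqrt(2)*x + 1)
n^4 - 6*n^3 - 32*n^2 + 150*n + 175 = (n - 7)*(n - 5)*(n + 1)*(n + 5)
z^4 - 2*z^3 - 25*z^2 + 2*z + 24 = (z - 6)*(z - 1)*(z + 1)*(z + 4)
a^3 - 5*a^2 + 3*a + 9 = (a - 3)^2*(a + 1)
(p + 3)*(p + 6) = p^2 + 9*p + 18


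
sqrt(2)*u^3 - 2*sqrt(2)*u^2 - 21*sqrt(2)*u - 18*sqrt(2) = (u - 6)*(u + 3)*(sqrt(2)*u + sqrt(2))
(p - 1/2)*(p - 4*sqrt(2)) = p^2 - 4*sqrt(2)*p - p/2 + 2*sqrt(2)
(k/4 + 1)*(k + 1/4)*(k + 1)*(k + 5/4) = k^4/4 + 13*k^3/8 + 189*k^2/64 + 121*k/64 + 5/16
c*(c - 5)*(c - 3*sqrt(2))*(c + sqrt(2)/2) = c^4 - 5*c^3 - 5*sqrt(2)*c^3/2 - 3*c^2 + 25*sqrt(2)*c^2/2 + 15*c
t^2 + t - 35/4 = (t - 5/2)*(t + 7/2)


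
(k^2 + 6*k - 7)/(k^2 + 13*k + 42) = (k - 1)/(k + 6)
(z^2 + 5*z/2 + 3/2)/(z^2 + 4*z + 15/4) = 2*(z + 1)/(2*z + 5)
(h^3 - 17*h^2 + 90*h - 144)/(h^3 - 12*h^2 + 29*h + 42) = (h^2 - 11*h + 24)/(h^2 - 6*h - 7)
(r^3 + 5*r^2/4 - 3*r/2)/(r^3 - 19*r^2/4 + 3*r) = (r + 2)/(r - 4)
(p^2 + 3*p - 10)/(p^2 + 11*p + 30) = (p - 2)/(p + 6)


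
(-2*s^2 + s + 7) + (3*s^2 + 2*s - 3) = s^2 + 3*s + 4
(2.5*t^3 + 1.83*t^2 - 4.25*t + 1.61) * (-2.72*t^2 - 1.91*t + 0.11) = -6.8*t^5 - 9.7526*t^4 + 8.3397*t^3 + 3.9396*t^2 - 3.5426*t + 0.1771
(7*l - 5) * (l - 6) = 7*l^2 - 47*l + 30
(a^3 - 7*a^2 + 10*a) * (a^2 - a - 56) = a^5 - 8*a^4 - 39*a^3 + 382*a^2 - 560*a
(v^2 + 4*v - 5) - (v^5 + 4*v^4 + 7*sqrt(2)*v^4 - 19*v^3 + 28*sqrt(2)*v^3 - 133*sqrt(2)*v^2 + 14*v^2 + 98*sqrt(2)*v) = -v^5 - 7*sqrt(2)*v^4 - 4*v^4 - 28*sqrt(2)*v^3 + 19*v^3 - 13*v^2 + 133*sqrt(2)*v^2 - 98*sqrt(2)*v + 4*v - 5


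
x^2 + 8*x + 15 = (x + 3)*(x + 5)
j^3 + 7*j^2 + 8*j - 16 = (j - 1)*(j + 4)^2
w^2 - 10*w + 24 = (w - 6)*(w - 4)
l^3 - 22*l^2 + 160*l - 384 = (l - 8)^2*(l - 6)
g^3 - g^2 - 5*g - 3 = (g - 3)*(g + 1)^2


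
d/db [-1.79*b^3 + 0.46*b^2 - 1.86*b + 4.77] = -5.37*b^2 + 0.92*b - 1.86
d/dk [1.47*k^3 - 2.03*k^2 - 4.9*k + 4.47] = 4.41*k^2 - 4.06*k - 4.9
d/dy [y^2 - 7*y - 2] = 2*y - 7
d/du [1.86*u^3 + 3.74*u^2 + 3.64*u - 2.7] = 5.58*u^2 + 7.48*u + 3.64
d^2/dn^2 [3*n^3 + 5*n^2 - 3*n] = 18*n + 10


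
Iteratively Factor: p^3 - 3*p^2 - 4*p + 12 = (p + 2)*(p^2 - 5*p + 6) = (p - 3)*(p + 2)*(p - 2)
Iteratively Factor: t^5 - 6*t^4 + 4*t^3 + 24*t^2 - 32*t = (t + 2)*(t^4 - 8*t^3 + 20*t^2 - 16*t) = t*(t + 2)*(t^3 - 8*t^2 + 20*t - 16) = t*(t - 4)*(t + 2)*(t^2 - 4*t + 4) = t*(t - 4)*(t - 2)*(t + 2)*(t - 2)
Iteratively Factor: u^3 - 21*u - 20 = (u - 5)*(u^2 + 5*u + 4) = (u - 5)*(u + 1)*(u + 4)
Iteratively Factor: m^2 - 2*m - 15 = (m - 5)*(m + 3)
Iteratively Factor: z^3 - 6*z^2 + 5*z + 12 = (z + 1)*(z^2 - 7*z + 12) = (z - 4)*(z + 1)*(z - 3)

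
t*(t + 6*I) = t^2 + 6*I*t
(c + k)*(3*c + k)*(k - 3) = 3*c^2*k - 9*c^2 + 4*c*k^2 - 12*c*k + k^3 - 3*k^2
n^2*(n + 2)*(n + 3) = n^4 + 5*n^3 + 6*n^2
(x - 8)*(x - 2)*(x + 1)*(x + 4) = x^4 - 5*x^3 - 30*x^2 + 40*x + 64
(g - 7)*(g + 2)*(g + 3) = g^3 - 2*g^2 - 29*g - 42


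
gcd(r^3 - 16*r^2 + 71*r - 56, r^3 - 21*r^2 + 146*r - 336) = r^2 - 15*r + 56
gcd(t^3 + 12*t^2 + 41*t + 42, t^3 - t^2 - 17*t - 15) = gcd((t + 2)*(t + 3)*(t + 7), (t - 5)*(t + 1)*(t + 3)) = t + 3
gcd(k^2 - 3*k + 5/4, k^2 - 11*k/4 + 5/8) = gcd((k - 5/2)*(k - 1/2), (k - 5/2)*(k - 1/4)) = k - 5/2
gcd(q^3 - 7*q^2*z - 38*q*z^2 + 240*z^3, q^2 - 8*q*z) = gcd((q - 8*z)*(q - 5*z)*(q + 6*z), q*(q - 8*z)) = -q + 8*z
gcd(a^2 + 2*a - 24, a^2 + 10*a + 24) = a + 6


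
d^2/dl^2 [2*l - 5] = 0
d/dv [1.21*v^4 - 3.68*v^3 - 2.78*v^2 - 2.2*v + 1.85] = 4.84*v^3 - 11.04*v^2 - 5.56*v - 2.2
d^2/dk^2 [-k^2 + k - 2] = -2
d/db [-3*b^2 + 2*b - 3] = 2 - 6*b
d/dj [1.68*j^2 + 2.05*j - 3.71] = 3.36*j + 2.05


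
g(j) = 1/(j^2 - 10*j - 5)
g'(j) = (10 - 2*j)/(j^2 - 10*j - 5)^2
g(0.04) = -0.19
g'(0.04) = 0.34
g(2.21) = -0.05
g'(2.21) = 0.01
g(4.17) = -0.03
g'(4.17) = 0.00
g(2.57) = -0.04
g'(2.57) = 0.01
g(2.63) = -0.04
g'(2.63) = 0.01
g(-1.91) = 0.06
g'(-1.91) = 0.04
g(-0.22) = -0.36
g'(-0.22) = 1.38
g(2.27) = -0.04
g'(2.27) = 0.01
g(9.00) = -0.07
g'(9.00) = -0.04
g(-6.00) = 0.01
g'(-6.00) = 0.00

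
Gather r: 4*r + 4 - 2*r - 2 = 2*r + 2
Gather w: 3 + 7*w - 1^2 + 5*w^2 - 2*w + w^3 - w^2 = w^3 + 4*w^2 + 5*w + 2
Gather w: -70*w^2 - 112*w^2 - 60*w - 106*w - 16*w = -182*w^2 - 182*w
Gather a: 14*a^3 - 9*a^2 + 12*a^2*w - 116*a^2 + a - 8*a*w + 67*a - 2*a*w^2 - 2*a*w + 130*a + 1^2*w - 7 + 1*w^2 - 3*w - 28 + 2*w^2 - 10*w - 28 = 14*a^3 + a^2*(12*w - 125) + a*(-2*w^2 - 10*w + 198) + 3*w^2 - 12*w - 63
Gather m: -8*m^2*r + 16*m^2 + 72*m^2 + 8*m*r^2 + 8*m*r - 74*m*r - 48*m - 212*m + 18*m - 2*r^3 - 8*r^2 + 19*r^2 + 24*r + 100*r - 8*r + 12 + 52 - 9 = m^2*(88 - 8*r) + m*(8*r^2 - 66*r - 242) - 2*r^3 + 11*r^2 + 116*r + 55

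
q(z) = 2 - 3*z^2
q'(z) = -6*z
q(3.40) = -32.68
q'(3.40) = -20.40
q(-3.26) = -29.88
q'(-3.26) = 19.56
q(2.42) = -15.57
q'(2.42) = -14.52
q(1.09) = -1.56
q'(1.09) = -6.54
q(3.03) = -25.54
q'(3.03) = -18.18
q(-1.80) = -7.72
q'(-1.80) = 10.80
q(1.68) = -6.47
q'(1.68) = -10.08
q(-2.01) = -10.12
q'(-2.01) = 12.06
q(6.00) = -106.00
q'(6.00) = -36.00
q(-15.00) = -673.00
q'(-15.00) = 90.00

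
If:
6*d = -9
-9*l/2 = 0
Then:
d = -3/2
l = 0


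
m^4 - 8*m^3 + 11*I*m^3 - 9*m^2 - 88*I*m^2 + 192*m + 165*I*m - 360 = (m - 5)*(m - 3)*(m + 3*I)*(m + 8*I)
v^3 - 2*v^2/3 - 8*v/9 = v*(v - 4/3)*(v + 2/3)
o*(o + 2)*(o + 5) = o^3 + 7*o^2 + 10*o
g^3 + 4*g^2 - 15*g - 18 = (g - 3)*(g + 1)*(g + 6)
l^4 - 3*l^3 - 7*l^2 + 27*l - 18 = (l - 3)*(l - 2)*(l - 1)*(l + 3)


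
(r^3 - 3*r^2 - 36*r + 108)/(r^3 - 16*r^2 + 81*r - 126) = (r + 6)/(r - 7)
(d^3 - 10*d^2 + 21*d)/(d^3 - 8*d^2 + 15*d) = (d - 7)/(d - 5)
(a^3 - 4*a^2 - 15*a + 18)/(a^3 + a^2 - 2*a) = (a^2 - 3*a - 18)/(a*(a + 2))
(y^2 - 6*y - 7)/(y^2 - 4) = (y^2 - 6*y - 7)/(y^2 - 4)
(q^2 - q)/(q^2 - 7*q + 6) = q/(q - 6)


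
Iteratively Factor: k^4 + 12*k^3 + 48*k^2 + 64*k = (k)*(k^3 + 12*k^2 + 48*k + 64) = k*(k + 4)*(k^2 + 8*k + 16) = k*(k + 4)^2*(k + 4)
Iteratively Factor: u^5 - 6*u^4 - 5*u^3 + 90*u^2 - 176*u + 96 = (u - 1)*(u^4 - 5*u^3 - 10*u^2 + 80*u - 96) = (u - 1)*(u + 4)*(u^3 - 9*u^2 + 26*u - 24) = (u - 3)*(u - 1)*(u + 4)*(u^2 - 6*u + 8) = (u - 3)*(u - 2)*(u - 1)*(u + 4)*(u - 4)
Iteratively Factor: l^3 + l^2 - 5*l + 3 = (l + 3)*(l^2 - 2*l + 1) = (l - 1)*(l + 3)*(l - 1)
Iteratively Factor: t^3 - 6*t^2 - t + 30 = (t + 2)*(t^2 - 8*t + 15) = (t - 3)*(t + 2)*(t - 5)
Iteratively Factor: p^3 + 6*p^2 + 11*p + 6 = (p + 3)*(p^2 + 3*p + 2) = (p + 1)*(p + 3)*(p + 2)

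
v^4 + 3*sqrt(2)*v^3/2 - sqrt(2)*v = v*(v - sqrt(2)/2)*(v + sqrt(2))^2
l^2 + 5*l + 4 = (l + 1)*(l + 4)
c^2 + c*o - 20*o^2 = (c - 4*o)*(c + 5*o)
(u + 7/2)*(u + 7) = u^2 + 21*u/2 + 49/2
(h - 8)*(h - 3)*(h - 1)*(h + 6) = h^4 - 6*h^3 - 37*h^2 + 186*h - 144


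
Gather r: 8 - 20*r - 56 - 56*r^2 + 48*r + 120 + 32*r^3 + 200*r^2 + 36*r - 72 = 32*r^3 + 144*r^2 + 64*r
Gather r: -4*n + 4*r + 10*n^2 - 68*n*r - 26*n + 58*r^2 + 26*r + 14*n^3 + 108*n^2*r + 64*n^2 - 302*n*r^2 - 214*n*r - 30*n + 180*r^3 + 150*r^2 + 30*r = 14*n^3 + 74*n^2 - 60*n + 180*r^3 + r^2*(208 - 302*n) + r*(108*n^2 - 282*n + 60)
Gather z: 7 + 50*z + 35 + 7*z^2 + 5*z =7*z^2 + 55*z + 42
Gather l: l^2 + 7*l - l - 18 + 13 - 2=l^2 + 6*l - 7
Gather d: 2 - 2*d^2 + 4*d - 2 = -2*d^2 + 4*d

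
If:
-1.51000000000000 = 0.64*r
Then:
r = -2.36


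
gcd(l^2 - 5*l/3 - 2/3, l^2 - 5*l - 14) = 1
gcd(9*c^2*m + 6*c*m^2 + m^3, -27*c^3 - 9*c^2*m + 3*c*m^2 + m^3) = 9*c^2 + 6*c*m + m^2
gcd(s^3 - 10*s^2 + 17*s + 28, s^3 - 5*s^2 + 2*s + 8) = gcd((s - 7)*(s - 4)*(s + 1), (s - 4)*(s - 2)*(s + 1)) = s^2 - 3*s - 4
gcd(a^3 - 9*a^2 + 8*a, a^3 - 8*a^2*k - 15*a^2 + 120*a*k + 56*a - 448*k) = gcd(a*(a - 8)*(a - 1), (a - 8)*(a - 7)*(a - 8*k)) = a - 8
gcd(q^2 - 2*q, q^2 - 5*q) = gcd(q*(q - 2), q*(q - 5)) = q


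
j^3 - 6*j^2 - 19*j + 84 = (j - 7)*(j - 3)*(j + 4)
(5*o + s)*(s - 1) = 5*o*s - 5*o + s^2 - s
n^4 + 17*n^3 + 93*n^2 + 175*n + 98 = (n + 1)*(n + 2)*(n + 7)^2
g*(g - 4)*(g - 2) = g^3 - 6*g^2 + 8*g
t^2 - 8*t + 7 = (t - 7)*(t - 1)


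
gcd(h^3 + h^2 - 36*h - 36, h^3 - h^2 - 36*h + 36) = h^2 - 36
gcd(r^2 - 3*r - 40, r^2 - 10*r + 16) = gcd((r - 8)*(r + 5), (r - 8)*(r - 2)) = r - 8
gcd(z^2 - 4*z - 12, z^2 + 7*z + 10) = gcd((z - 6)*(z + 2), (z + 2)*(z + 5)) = z + 2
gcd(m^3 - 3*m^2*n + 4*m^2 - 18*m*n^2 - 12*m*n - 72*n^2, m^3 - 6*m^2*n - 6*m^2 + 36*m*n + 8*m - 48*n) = m - 6*n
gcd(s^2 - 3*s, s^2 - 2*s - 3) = s - 3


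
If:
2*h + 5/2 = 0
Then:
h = -5/4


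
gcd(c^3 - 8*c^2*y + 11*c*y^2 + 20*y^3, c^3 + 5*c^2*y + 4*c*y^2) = c + y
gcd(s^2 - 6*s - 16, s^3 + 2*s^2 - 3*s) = 1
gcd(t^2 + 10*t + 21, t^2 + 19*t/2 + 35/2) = t + 7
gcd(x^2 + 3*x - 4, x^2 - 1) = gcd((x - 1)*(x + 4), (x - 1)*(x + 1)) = x - 1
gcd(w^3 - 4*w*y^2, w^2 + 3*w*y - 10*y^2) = -w + 2*y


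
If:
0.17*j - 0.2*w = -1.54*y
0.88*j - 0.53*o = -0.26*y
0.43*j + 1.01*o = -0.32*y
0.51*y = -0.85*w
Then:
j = 0.00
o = 0.00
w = 0.00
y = 0.00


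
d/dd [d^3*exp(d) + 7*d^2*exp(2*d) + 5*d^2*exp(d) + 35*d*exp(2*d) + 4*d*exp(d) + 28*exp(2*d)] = (d^3 + 14*d^2*exp(d) + 8*d^2 + 84*d*exp(d) + 14*d + 91*exp(d) + 4)*exp(d)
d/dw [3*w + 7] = 3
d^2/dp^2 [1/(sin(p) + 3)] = (3*sin(p) + cos(p)^2 + 1)/(sin(p) + 3)^3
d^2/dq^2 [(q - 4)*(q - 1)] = 2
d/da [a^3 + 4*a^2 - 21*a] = 3*a^2 + 8*a - 21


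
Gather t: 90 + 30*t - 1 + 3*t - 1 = 33*t + 88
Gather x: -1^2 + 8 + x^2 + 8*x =x^2 + 8*x + 7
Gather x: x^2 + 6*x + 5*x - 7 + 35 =x^2 + 11*x + 28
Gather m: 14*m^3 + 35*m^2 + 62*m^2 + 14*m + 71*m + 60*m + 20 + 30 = 14*m^3 + 97*m^2 + 145*m + 50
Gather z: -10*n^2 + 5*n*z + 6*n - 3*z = -10*n^2 + 6*n + z*(5*n - 3)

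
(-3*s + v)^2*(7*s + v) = 63*s^3 - 33*s^2*v + s*v^2 + v^3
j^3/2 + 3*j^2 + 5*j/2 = j*(j/2 + 1/2)*(j + 5)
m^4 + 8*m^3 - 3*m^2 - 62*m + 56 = (m - 2)*(m - 1)*(m + 4)*(m + 7)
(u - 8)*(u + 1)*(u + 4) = u^3 - 3*u^2 - 36*u - 32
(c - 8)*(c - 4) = c^2 - 12*c + 32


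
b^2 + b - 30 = (b - 5)*(b + 6)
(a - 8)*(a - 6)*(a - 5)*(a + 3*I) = a^4 - 19*a^3 + 3*I*a^3 + 118*a^2 - 57*I*a^2 - 240*a + 354*I*a - 720*I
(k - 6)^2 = k^2 - 12*k + 36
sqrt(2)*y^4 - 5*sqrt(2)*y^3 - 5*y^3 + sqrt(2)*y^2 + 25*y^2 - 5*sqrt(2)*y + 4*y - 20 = (y - 5)*(y - 2*sqrt(2))*(y - sqrt(2))*(sqrt(2)*y + 1)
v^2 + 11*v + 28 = (v + 4)*(v + 7)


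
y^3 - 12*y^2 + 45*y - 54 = (y - 6)*(y - 3)^2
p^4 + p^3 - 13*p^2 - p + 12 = (p - 3)*(p - 1)*(p + 1)*(p + 4)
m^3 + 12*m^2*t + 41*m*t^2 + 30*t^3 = (m + t)*(m + 5*t)*(m + 6*t)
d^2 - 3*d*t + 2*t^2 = (d - 2*t)*(d - t)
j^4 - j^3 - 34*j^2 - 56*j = j*(j - 7)*(j + 2)*(j + 4)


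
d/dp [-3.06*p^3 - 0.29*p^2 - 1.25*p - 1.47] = -9.18*p^2 - 0.58*p - 1.25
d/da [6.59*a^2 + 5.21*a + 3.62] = 13.18*a + 5.21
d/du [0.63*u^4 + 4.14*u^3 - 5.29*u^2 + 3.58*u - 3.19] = 2.52*u^3 + 12.42*u^2 - 10.58*u + 3.58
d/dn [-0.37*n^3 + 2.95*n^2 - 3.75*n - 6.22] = -1.11*n^2 + 5.9*n - 3.75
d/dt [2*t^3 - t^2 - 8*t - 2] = 6*t^2 - 2*t - 8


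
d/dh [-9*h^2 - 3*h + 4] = -18*h - 3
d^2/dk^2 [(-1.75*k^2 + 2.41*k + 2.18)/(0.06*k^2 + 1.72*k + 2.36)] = (6.93889390390723e-18*k^4 + 0.378552*k^3 + 1.533888*k^2 - 0.697680000000002*k - 26.777696)/(0.000216*k^6 + 0.018576*k^5 + 0.558*k^4 + 6.54976*k^3 + 21.948*k^2 + 28.739136*k + 13.144256)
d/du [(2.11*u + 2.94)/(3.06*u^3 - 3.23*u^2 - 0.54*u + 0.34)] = (-12.9132*u^3 - 20.1739*u^2 + 18.9924*u + 2.305)/(9.3636*u^6 - 19.7676*u^5 + 7.1281*u^4 + 5.5692*u^3 - 1.9048*u^2 - 0.3672*u + 0.1156)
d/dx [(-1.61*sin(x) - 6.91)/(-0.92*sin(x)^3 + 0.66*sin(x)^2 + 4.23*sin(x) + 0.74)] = (-2.9624*sin(x)^3 - 18.009*sin(x)^2 + 9.1212*sin(x) + 28.0379)*cos(x)/(0.8464*sin(x)^6 - 1.2144*sin(x)^5 - 7.3476*sin(x)^4 + 4.222*sin(x)^3 + 18.8697*sin(x)^2 + 6.2604*sin(x) + 0.5476)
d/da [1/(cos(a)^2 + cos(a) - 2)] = (2*cos(a) + 1)*sin(a)/(cos(a)^2 + cos(a) - 2)^2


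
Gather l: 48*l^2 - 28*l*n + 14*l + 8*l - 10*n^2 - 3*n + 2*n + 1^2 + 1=48*l^2 + l*(22 - 28*n) - 10*n^2 - n + 2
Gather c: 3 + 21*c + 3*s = 21*c + 3*s + 3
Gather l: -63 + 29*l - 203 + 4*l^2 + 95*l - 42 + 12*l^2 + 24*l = 16*l^2 + 148*l - 308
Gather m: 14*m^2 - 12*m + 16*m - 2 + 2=14*m^2 + 4*m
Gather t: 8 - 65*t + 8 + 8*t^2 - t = 8*t^2 - 66*t + 16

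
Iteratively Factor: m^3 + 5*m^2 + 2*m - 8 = (m + 2)*(m^2 + 3*m - 4) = (m - 1)*(m + 2)*(m + 4)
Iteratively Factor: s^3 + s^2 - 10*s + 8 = (s + 4)*(s^2 - 3*s + 2) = (s - 2)*(s + 4)*(s - 1)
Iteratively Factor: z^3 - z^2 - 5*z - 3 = (z + 1)*(z^2 - 2*z - 3) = (z - 3)*(z + 1)*(z + 1)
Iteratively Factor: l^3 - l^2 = (l)*(l^2 - l) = l^2*(l - 1)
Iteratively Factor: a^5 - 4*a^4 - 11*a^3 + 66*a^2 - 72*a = (a - 3)*(a^4 - a^3 - 14*a^2 + 24*a) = a*(a - 3)*(a^3 - a^2 - 14*a + 24) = a*(a - 3)*(a - 2)*(a^2 + a - 12) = a*(a - 3)*(a - 2)*(a + 4)*(a - 3)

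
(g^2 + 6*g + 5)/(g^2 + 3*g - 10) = (g + 1)/(g - 2)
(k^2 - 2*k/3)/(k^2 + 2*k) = (k - 2/3)/(k + 2)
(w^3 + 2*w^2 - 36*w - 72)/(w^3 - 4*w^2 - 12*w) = (w + 6)/w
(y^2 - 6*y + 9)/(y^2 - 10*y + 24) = (y^2 - 6*y + 9)/(y^2 - 10*y + 24)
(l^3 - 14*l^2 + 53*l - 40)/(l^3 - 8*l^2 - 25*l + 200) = (l - 1)/(l + 5)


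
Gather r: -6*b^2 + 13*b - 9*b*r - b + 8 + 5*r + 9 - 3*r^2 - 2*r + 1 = -6*b^2 + 12*b - 3*r^2 + r*(3 - 9*b) + 18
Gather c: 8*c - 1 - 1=8*c - 2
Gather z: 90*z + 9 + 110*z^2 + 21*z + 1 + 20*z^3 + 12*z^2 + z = 20*z^3 + 122*z^2 + 112*z + 10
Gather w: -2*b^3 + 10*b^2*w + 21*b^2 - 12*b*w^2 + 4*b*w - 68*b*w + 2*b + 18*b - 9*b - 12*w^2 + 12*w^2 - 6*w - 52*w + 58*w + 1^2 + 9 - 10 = -2*b^3 + 21*b^2 - 12*b*w^2 + 11*b + w*(10*b^2 - 64*b)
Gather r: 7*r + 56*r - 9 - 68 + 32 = 63*r - 45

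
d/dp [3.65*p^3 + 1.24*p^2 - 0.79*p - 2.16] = 10.95*p^2 + 2.48*p - 0.79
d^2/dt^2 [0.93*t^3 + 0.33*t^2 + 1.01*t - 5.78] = 5.58*t + 0.66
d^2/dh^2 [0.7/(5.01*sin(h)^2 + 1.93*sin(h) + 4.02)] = (-70.28028*sin(h)^4 - 20.30553*sin(h)^3 + 159.20555*sin(h)^2 + 46.04208*sin(h) - 22.98142)/(5.01*sin(h)^2 + 1.93*sin(h) + 4.02)^3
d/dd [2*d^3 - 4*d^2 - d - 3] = 6*d^2 - 8*d - 1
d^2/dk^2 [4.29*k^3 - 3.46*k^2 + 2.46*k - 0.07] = 25.74*k - 6.92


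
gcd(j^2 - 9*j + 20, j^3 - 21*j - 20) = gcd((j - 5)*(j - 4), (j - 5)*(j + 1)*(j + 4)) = j - 5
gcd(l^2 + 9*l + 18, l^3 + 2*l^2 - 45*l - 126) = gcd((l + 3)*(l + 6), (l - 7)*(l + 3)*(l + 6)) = l^2 + 9*l + 18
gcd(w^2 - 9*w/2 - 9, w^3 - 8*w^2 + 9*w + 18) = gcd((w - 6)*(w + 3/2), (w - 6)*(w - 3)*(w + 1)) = w - 6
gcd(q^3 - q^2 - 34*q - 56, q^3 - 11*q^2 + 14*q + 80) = q + 2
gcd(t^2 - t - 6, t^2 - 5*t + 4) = 1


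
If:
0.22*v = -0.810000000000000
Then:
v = -3.68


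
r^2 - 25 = (r - 5)*(r + 5)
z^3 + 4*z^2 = z^2*(z + 4)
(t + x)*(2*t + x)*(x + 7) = 2*t^2*x + 14*t^2 + 3*t*x^2 + 21*t*x + x^3 + 7*x^2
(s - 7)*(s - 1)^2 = s^3 - 9*s^2 + 15*s - 7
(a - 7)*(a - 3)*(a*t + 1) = a^3*t - 10*a^2*t + a^2 + 21*a*t - 10*a + 21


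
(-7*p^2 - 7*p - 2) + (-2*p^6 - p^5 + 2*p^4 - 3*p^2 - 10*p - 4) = -2*p^6 - p^5 + 2*p^4 - 10*p^2 - 17*p - 6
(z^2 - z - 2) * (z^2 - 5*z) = z^4 - 6*z^3 + 3*z^2 + 10*z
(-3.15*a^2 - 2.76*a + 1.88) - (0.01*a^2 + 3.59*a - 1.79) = -3.16*a^2 - 6.35*a + 3.67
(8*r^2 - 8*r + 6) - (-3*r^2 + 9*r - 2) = 11*r^2 - 17*r + 8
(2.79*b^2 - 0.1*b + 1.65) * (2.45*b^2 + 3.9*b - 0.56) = 6.8355*b^4 + 10.636*b^3 + 2.0901*b^2 + 6.491*b - 0.924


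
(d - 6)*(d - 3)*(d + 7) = d^3 - 2*d^2 - 45*d + 126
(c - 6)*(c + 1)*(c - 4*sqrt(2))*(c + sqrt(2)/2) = c^4 - 5*c^3 - 7*sqrt(2)*c^3/2 - 10*c^2 + 35*sqrt(2)*c^2/2 + 20*c + 21*sqrt(2)*c + 24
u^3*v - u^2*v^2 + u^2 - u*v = u*(u - v)*(u*v + 1)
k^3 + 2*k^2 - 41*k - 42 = (k - 6)*(k + 1)*(k + 7)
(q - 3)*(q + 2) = q^2 - q - 6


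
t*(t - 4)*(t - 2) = t^3 - 6*t^2 + 8*t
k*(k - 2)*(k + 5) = k^3 + 3*k^2 - 10*k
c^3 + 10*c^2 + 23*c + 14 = (c + 1)*(c + 2)*(c + 7)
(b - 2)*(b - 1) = b^2 - 3*b + 2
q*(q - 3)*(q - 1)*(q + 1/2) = q^4 - 7*q^3/2 + q^2 + 3*q/2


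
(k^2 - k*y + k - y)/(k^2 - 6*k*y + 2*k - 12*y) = (k^2 - k*y + k - y)/(k^2 - 6*k*y + 2*k - 12*y)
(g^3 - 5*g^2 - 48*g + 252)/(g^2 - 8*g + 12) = (g^2 + g - 42)/(g - 2)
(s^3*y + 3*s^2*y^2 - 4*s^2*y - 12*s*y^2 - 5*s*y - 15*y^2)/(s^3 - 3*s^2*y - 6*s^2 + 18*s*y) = y*(s^3 + 3*s^2*y - 4*s^2 - 12*s*y - 5*s - 15*y)/(s*(s^2 - 3*s*y - 6*s + 18*y))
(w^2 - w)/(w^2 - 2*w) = (w - 1)/(w - 2)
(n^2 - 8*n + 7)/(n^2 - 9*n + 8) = (n - 7)/(n - 8)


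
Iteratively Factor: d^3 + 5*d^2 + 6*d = (d)*(d^2 + 5*d + 6) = d*(d + 2)*(d + 3)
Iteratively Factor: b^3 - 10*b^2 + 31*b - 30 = (b - 3)*(b^2 - 7*b + 10) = (b - 3)*(b - 2)*(b - 5)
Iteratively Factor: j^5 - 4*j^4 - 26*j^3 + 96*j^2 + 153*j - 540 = (j - 5)*(j^4 + j^3 - 21*j^2 - 9*j + 108) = (j - 5)*(j + 4)*(j^3 - 3*j^2 - 9*j + 27) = (j - 5)*(j - 3)*(j + 4)*(j^2 - 9) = (j - 5)*(j - 3)*(j + 3)*(j + 4)*(j - 3)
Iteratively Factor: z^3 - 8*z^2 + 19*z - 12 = (z - 3)*(z^2 - 5*z + 4) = (z - 4)*(z - 3)*(z - 1)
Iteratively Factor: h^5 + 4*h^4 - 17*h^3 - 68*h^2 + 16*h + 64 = (h - 4)*(h^4 + 8*h^3 + 15*h^2 - 8*h - 16) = (h - 4)*(h + 4)*(h^3 + 4*h^2 - h - 4) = (h - 4)*(h + 4)^2*(h^2 - 1) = (h - 4)*(h + 1)*(h + 4)^2*(h - 1)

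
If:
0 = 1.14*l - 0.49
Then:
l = 0.43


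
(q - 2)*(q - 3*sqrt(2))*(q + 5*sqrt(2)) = q^3 - 2*q^2 + 2*sqrt(2)*q^2 - 30*q - 4*sqrt(2)*q + 60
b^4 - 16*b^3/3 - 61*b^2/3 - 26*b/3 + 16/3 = (b - 8)*(b - 1/3)*(b + 1)*(b + 2)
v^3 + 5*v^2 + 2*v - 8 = (v - 1)*(v + 2)*(v + 4)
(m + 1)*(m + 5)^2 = m^3 + 11*m^2 + 35*m + 25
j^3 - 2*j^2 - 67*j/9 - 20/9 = (j - 4)*(j + 1/3)*(j + 5/3)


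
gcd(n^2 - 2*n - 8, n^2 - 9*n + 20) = n - 4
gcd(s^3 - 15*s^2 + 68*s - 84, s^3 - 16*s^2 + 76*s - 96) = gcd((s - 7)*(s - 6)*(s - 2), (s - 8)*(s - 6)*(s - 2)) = s^2 - 8*s + 12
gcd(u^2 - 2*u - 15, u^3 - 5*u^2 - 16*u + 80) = u - 5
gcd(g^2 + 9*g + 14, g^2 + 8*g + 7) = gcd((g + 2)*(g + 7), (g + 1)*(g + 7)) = g + 7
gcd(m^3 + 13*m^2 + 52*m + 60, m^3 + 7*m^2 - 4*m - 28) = m + 2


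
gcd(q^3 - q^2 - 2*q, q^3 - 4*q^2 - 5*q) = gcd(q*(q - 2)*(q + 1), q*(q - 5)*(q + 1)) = q^2 + q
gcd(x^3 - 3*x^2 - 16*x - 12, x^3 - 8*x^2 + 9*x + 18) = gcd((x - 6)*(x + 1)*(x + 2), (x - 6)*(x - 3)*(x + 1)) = x^2 - 5*x - 6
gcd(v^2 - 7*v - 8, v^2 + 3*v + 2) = v + 1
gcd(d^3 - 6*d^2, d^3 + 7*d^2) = d^2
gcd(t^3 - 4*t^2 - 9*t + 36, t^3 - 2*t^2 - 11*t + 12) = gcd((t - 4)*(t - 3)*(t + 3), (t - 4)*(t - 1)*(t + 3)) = t^2 - t - 12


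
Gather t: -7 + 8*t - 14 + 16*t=24*t - 21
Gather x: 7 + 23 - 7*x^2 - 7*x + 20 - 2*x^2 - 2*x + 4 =-9*x^2 - 9*x + 54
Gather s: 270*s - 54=270*s - 54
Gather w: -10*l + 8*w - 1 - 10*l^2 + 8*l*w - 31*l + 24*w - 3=-10*l^2 - 41*l + w*(8*l + 32) - 4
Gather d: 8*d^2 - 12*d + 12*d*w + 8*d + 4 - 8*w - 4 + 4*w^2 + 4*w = 8*d^2 + d*(12*w - 4) + 4*w^2 - 4*w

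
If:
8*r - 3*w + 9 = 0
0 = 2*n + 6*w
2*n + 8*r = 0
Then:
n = 9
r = -9/4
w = -3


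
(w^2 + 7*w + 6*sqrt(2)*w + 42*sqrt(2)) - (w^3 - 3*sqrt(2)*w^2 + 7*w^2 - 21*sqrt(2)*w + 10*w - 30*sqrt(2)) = -w^3 - 6*w^2 + 3*sqrt(2)*w^2 - 3*w + 27*sqrt(2)*w + 72*sqrt(2)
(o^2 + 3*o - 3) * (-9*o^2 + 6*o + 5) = -9*o^4 - 21*o^3 + 50*o^2 - 3*o - 15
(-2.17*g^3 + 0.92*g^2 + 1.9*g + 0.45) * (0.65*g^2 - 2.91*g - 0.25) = -1.4105*g^5 + 6.9127*g^4 - 0.899700000000001*g^3 - 5.4665*g^2 - 1.7845*g - 0.1125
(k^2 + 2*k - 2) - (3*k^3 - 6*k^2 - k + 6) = -3*k^3 + 7*k^2 + 3*k - 8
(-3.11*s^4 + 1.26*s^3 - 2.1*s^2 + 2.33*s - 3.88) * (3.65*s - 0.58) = -11.3515*s^5 + 6.4028*s^4 - 8.3958*s^3 + 9.7225*s^2 - 15.5134*s + 2.2504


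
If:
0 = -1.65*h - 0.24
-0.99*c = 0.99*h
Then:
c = 0.15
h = -0.15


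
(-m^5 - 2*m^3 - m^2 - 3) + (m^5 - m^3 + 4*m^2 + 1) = -3*m^3 + 3*m^2 - 2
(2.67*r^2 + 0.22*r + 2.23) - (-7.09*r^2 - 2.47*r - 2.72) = 9.76*r^2 + 2.69*r + 4.95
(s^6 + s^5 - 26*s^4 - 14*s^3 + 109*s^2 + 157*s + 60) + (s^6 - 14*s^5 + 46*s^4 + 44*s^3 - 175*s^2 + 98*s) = 2*s^6 - 13*s^5 + 20*s^4 + 30*s^3 - 66*s^2 + 255*s + 60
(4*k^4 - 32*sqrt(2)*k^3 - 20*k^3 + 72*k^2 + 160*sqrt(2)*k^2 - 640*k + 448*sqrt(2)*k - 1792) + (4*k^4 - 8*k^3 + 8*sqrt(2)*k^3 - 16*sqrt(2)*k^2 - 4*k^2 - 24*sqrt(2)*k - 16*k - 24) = 8*k^4 - 24*sqrt(2)*k^3 - 28*k^3 + 68*k^2 + 144*sqrt(2)*k^2 - 656*k + 424*sqrt(2)*k - 1816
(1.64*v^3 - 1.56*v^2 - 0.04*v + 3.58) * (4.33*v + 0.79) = 7.1012*v^4 - 5.4592*v^3 - 1.4056*v^2 + 15.4698*v + 2.8282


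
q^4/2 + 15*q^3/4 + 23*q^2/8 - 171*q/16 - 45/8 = (q/2 + 1/4)*(q - 3/2)*(q + 5/2)*(q + 6)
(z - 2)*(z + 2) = z^2 - 4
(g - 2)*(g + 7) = g^2 + 5*g - 14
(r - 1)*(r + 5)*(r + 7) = r^3 + 11*r^2 + 23*r - 35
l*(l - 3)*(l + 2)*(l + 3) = l^4 + 2*l^3 - 9*l^2 - 18*l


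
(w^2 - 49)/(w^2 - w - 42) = (w + 7)/(w + 6)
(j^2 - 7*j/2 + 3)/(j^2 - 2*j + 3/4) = 2*(j - 2)/(2*j - 1)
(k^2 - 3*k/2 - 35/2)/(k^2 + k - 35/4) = 2*(k - 5)/(2*k - 5)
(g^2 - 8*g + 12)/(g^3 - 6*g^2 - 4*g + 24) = 1/(g + 2)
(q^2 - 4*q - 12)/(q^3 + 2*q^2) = (q - 6)/q^2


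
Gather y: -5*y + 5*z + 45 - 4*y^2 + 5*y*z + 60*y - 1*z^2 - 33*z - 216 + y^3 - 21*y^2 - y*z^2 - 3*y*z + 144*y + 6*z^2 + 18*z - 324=y^3 - 25*y^2 + y*(-z^2 + 2*z + 199) + 5*z^2 - 10*z - 495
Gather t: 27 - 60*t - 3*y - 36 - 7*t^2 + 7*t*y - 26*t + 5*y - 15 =-7*t^2 + t*(7*y - 86) + 2*y - 24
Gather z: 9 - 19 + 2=-8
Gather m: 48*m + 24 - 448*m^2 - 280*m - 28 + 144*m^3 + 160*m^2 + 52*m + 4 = 144*m^3 - 288*m^2 - 180*m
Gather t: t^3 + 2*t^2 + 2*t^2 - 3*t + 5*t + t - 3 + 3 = t^3 + 4*t^2 + 3*t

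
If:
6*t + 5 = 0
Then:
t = -5/6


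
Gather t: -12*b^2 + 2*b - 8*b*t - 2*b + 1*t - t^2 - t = -12*b^2 - 8*b*t - t^2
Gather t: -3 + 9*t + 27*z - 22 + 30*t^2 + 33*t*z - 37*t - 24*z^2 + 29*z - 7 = 30*t^2 + t*(33*z - 28) - 24*z^2 + 56*z - 32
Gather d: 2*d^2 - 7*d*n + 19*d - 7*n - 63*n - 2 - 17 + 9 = 2*d^2 + d*(19 - 7*n) - 70*n - 10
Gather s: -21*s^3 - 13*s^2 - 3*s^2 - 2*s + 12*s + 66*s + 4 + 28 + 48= -21*s^3 - 16*s^2 + 76*s + 80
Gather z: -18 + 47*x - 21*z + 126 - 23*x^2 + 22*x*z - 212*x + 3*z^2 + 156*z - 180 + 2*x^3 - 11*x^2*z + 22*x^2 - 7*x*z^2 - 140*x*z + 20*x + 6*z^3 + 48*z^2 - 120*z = 2*x^3 - x^2 - 145*x + 6*z^3 + z^2*(51 - 7*x) + z*(-11*x^2 - 118*x + 15) - 72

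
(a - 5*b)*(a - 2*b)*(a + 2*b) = a^3 - 5*a^2*b - 4*a*b^2 + 20*b^3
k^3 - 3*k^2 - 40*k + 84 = (k - 7)*(k - 2)*(k + 6)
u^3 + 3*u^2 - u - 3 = (u - 1)*(u + 1)*(u + 3)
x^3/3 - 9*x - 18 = (x/3 + 1)*(x - 6)*(x + 3)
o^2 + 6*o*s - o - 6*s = (o - 1)*(o + 6*s)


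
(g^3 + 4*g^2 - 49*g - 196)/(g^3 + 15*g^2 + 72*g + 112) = (g - 7)/(g + 4)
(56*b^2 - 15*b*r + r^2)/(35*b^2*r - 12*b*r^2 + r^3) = (-8*b + r)/(r*(-5*b + r))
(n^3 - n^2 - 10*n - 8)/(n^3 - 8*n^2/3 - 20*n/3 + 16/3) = 3*(n + 1)/(3*n - 2)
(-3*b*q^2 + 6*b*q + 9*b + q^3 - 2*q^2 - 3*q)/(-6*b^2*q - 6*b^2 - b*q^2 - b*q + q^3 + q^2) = (q - 3)/(2*b + q)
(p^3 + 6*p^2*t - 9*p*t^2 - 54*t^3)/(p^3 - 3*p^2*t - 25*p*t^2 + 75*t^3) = (p^2 + 9*p*t + 18*t^2)/(p^2 - 25*t^2)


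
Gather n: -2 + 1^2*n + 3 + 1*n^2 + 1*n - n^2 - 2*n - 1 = 0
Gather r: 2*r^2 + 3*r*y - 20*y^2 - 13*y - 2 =2*r^2 + 3*r*y - 20*y^2 - 13*y - 2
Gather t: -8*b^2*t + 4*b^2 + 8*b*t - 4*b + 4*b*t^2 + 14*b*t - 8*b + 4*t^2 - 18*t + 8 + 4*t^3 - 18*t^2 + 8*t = 4*b^2 - 12*b + 4*t^3 + t^2*(4*b - 14) + t*(-8*b^2 + 22*b - 10) + 8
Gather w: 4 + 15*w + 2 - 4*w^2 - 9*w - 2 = -4*w^2 + 6*w + 4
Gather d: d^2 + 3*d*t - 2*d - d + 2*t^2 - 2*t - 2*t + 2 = d^2 + d*(3*t - 3) + 2*t^2 - 4*t + 2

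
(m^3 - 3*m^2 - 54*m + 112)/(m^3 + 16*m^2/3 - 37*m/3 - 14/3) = 3*(m - 8)/(3*m + 1)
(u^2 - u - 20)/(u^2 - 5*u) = (u + 4)/u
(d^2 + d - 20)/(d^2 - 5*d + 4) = (d + 5)/(d - 1)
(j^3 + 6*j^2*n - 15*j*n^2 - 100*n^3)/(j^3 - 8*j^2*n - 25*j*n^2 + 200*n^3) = (j^2 + j*n - 20*n^2)/(j^2 - 13*j*n + 40*n^2)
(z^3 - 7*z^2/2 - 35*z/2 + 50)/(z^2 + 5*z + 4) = (2*z^2 - 15*z + 25)/(2*(z + 1))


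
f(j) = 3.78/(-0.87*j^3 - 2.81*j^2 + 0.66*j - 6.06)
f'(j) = 3.78*(2.61*j^2 + 5.62*j - 0.66)/(-0.87*j^3 - 2.81*j^2 + 0.66*j - 6.06)^2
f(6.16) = -0.01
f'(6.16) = 0.01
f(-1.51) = -0.36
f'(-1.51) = -0.11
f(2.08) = -0.15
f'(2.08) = 0.14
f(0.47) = -0.59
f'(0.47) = 0.23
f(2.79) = -0.08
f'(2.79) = 0.07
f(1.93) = -0.18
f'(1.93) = 0.16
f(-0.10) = -0.61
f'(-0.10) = -0.12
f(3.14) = -0.06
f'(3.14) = 0.05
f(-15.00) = 0.00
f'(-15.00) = 0.00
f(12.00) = -0.00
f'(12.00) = 0.00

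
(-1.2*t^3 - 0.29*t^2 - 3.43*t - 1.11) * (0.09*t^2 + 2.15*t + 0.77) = -0.108*t^5 - 2.6061*t^4 - 1.8562*t^3 - 7.6977*t^2 - 5.0276*t - 0.8547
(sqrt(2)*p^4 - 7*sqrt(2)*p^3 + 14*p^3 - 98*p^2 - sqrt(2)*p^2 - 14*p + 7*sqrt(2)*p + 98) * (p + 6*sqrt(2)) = sqrt(2)*p^5 - 7*sqrt(2)*p^4 + 26*p^4 - 182*p^3 + 83*sqrt(2)*p^3 - 581*sqrt(2)*p^2 - 26*p^2 - 84*sqrt(2)*p + 182*p + 588*sqrt(2)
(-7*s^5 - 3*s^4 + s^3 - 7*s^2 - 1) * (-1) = 7*s^5 + 3*s^4 - s^3 + 7*s^2 + 1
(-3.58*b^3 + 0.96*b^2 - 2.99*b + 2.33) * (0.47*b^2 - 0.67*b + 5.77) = -1.6826*b^5 + 2.8498*b^4 - 22.7051*b^3 + 8.6376*b^2 - 18.8134*b + 13.4441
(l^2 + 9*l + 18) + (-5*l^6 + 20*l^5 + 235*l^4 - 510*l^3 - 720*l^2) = -5*l^6 + 20*l^5 + 235*l^4 - 510*l^3 - 719*l^2 + 9*l + 18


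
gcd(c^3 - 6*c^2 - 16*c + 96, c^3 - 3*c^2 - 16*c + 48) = c^2 - 16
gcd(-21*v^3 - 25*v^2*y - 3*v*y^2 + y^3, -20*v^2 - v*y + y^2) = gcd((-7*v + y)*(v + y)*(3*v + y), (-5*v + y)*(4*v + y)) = 1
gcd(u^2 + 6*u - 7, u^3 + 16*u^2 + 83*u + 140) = u + 7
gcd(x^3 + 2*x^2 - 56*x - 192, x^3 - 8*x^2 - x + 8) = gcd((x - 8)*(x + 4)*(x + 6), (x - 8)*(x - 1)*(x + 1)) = x - 8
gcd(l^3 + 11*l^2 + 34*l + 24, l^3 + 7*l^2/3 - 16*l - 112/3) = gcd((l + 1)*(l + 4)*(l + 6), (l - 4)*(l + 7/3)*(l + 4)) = l + 4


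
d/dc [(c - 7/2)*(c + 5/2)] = 2*c - 1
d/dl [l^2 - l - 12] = 2*l - 1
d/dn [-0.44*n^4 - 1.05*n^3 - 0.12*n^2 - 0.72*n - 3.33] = -1.76*n^3 - 3.15*n^2 - 0.24*n - 0.72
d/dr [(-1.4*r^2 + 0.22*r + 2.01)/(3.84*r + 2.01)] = (-5.376*r^2 - 5.628*r - 7.2762)/(14.7456*r^2 + 15.4368*r + 4.0401)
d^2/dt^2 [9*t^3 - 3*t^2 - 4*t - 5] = 54*t - 6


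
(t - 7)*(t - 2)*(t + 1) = t^3 - 8*t^2 + 5*t + 14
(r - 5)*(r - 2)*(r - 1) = r^3 - 8*r^2 + 17*r - 10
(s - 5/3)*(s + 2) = s^2 + s/3 - 10/3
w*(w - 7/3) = w^2 - 7*w/3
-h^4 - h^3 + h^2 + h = h*(h + 1)*(I*h - I)*(I*h + I)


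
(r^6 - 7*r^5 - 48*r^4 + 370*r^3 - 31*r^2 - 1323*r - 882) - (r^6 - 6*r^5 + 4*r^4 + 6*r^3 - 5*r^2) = -r^5 - 52*r^4 + 364*r^3 - 26*r^2 - 1323*r - 882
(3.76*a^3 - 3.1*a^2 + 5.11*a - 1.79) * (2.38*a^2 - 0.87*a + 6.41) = 8.9488*a^5 - 10.6492*a^4 + 38.9604*a^3 - 28.5769*a^2 + 34.3124*a - 11.4739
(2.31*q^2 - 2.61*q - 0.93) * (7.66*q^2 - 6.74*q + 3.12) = 17.6946*q^4 - 35.562*q^3 + 17.6748*q^2 - 1.875*q - 2.9016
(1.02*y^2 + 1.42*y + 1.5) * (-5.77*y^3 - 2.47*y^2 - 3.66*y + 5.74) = -5.8854*y^5 - 10.7128*y^4 - 15.8956*y^3 - 3.0474*y^2 + 2.6608*y + 8.61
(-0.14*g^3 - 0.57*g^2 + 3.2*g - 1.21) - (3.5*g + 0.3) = -0.14*g^3 - 0.57*g^2 - 0.3*g - 1.51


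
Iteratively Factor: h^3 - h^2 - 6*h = (h - 3)*(h^2 + 2*h) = (h - 3)*(h + 2)*(h)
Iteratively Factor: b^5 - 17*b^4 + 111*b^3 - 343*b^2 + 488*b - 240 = (b - 1)*(b^4 - 16*b^3 + 95*b^2 - 248*b + 240) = (b - 5)*(b - 1)*(b^3 - 11*b^2 + 40*b - 48) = (b - 5)*(b - 4)*(b - 1)*(b^2 - 7*b + 12) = (b - 5)*(b - 4)^2*(b - 1)*(b - 3)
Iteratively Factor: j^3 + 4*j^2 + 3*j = (j)*(j^2 + 4*j + 3) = j*(j + 1)*(j + 3)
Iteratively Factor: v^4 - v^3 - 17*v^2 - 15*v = (v - 5)*(v^3 + 4*v^2 + 3*v) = v*(v - 5)*(v^2 + 4*v + 3) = v*(v - 5)*(v + 3)*(v + 1)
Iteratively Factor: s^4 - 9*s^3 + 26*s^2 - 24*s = (s - 3)*(s^3 - 6*s^2 + 8*s) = (s - 4)*(s - 3)*(s^2 - 2*s) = s*(s - 4)*(s - 3)*(s - 2)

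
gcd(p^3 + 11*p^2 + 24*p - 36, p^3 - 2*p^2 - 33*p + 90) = p + 6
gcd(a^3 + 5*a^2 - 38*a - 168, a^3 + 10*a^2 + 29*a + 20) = a + 4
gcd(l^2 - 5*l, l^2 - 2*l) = l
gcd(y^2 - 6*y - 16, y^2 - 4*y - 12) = y + 2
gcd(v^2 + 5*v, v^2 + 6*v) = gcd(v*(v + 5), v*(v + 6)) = v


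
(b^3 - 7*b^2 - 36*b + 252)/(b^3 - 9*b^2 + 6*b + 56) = (b^2 - 36)/(b^2 - 2*b - 8)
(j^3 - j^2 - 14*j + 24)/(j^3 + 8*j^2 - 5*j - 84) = (j - 2)/(j + 7)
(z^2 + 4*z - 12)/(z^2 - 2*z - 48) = (z - 2)/(z - 8)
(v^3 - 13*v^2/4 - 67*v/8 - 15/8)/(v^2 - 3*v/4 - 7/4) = (-8*v^3 + 26*v^2 + 67*v + 15)/(2*(-4*v^2 + 3*v + 7))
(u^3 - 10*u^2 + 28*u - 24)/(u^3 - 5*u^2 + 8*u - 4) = (u - 6)/(u - 1)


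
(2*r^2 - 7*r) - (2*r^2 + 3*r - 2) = 2 - 10*r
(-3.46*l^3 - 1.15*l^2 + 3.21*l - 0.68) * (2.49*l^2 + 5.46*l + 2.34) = -8.6154*l^5 - 21.7551*l^4 - 6.3825*l^3 + 13.1424*l^2 + 3.7986*l - 1.5912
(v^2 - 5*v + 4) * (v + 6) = v^3 + v^2 - 26*v + 24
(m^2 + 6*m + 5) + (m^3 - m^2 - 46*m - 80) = m^3 - 40*m - 75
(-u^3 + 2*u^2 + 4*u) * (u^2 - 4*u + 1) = -u^5 + 6*u^4 - 5*u^3 - 14*u^2 + 4*u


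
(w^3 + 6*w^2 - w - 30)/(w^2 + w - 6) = w + 5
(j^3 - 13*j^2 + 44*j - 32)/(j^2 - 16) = (j^2 - 9*j + 8)/(j + 4)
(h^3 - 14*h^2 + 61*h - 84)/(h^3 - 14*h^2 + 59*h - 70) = (h^2 - 7*h + 12)/(h^2 - 7*h + 10)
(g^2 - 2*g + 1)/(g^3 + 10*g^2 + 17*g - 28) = (g - 1)/(g^2 + 11*g + 28)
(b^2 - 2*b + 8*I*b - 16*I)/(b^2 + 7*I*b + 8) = (b - 2)/(b - I)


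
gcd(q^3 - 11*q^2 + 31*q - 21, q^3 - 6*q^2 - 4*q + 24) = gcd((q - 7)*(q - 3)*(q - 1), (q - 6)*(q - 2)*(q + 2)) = 1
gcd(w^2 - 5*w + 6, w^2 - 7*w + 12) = w - 3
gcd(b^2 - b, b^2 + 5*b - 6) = b - 1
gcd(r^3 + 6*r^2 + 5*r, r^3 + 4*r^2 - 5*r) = r^2 + 5*r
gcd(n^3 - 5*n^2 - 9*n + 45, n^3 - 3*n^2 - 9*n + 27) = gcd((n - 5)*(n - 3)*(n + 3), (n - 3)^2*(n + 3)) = n^2 - 9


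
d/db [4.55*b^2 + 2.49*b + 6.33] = 9.1*b + 2.49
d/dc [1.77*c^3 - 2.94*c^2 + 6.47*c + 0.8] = 5.31*c^2 - 5.88*c + 6.47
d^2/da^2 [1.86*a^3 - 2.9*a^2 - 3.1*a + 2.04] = 11.16*a - 5.8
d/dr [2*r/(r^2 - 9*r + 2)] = 2*(2 - r^2)/(r^4 - 18*r^3 + 85*r^2 - 36*r + 4)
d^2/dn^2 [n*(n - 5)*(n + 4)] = 6*n - 2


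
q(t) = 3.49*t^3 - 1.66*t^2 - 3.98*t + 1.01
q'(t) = 10.47*t^2 - 3.32*t - 3.98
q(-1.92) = -22.17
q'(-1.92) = 40.99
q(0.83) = -1.44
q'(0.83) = 0.48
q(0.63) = -1.28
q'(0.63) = -1.92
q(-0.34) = 2.03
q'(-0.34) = -1.64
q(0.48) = -0.90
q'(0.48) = -3.16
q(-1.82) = -18.28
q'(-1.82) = 36.74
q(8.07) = 1694.98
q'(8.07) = 651.09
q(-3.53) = -159.14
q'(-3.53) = 138.21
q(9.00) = 2374.94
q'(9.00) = 814.21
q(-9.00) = -2641.84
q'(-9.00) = 873.97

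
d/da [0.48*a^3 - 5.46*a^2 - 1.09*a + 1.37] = 1.44*a^2 - 10.92*a - 1.09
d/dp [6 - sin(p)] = -cos(p)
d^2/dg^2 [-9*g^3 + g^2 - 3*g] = 2 - 54*g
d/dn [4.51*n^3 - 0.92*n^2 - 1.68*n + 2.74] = 13.53*n^2 - 1.84*n - 1.68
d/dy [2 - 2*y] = -2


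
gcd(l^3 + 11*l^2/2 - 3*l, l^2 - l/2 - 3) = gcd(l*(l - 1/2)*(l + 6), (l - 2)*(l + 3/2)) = 1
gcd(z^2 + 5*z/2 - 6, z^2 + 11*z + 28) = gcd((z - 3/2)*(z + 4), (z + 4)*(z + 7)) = z + 4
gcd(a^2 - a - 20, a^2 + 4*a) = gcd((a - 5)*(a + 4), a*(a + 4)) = a + 4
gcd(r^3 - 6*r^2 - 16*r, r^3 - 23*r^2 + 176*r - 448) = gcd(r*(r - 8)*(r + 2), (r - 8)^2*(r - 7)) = r - 8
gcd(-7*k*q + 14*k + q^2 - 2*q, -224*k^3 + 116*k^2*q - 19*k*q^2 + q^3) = -7*k + q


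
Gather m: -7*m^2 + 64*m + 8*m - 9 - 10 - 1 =-7*m^2 + 72*m - 20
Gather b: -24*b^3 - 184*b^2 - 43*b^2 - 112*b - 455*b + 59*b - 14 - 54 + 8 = -24*b^3 - 227*b^2 - 508*b - 60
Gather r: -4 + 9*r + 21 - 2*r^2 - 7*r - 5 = -2*r^2 + 2*r + 12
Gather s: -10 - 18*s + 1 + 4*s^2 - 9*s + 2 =4*s^2 - 27*s - 7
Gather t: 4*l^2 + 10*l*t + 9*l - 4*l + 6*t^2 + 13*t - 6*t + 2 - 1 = 4*l^2 + 5*l + 6*t^2 + t*(10*l + 7) + 1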